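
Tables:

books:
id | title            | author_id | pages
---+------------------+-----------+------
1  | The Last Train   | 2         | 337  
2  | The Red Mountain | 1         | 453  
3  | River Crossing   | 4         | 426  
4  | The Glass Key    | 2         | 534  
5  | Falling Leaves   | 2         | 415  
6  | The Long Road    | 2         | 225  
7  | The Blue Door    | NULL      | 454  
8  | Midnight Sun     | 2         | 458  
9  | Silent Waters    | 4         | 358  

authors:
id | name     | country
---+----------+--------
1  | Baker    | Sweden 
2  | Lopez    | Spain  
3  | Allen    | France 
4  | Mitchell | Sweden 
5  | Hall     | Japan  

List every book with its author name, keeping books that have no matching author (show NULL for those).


LEFT JOIN keeps every row from books (the left table); where author_id has no match in authors, the author columns become NULL. Walk through each book:
  - book 1 (The Last Train): author_id=2 -> matches Lopez
  - book 2 (The Red Mountain): author_id=1 -> matches Baker
  - book 3 (River Crossing): author_id=4 -> matches Mitchell
  - book 4 (The Glass Key): author_id=2 -> matches Lopez
  - book 5 (Falling Leaves): author_id=2 -> matches Lopez
  - book 6 (The Long Road): author_id=2 -> matches Lopez
  - book 7 (The Blue Door): author_id=NULL, no match -> kept with NULL
  - book 8 (Midnight Sun): author_id=2 -> matches Lopez
  - book 9 (Silent Waters): author_id=4 -> matches Mitchell
All 9 rows appear; 1 has NULL author.

SQL:
SELECT a.title, b.name AS author
FROM books a
LEFT JOIN authors b ON a.author_id = b.id

Result:
title            | author  
-----------------+---------
The Last Train   | Lopez   
The Red Mountain | Baker   
River Crossing   | Mitchell
The Glass Key    | Lopez   
Falling Leaves   | Lopez   
The Long Road    | Lopez   
The Blue Door    | NULL    
Midnight Sun     | Lopez   
Silent Waters    | Mitchell


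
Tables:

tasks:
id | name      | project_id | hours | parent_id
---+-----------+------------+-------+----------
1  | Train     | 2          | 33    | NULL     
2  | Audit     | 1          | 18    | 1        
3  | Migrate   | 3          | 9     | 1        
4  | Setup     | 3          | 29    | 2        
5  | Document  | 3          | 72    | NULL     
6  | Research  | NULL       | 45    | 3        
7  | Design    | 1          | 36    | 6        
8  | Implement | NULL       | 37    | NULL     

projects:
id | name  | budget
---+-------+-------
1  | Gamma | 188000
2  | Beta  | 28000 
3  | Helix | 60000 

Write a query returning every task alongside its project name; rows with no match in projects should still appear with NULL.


LEFT JOIN keeps every row from tasks (the left table); where project_id has no match in projects, the project columns become NULL. Walk through each task:
  - task 1 (Train): project_id=2 -> matches Beta
  - task 2 (Audit): project_id=1 -> matches Gamma
  - task 3 (Migrate): project_id=3 -> matches Helix
  - task 4 (Setup): project_id=3 -> matches Helix
  - task 5 (Document): project_id=3 -> matches Helix
  - task 6 (Research): project_id=NULL, no match -> kept with NULL
  - task 7 (Design): project_id=1 -> matches Gamma
  - task 8 (Implement): project_id=NULL, no match -> kept with NULL
All 8 rows appear; 2 have NULL project.

SQL:
SELECT a.name, b.name AS project
FROM tasks a
LEFT JOIN projects b ON a.project_id = b.id

Result:
name      | project
----------+--------
Train     | Beta   
Audit     | Gamma  
Migrate   | Helix  
Setup     | Helix  
Document  | Helix  
Research  | NULL   
Design    | Gamma  
Implement | NULL   


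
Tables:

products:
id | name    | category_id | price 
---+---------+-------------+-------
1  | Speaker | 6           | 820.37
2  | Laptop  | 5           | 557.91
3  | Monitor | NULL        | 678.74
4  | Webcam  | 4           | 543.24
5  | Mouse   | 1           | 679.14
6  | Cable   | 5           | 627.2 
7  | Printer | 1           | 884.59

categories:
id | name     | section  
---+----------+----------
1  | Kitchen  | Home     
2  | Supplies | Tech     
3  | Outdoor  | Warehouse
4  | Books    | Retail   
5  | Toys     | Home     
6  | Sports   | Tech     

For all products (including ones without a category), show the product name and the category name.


LEFT JOIN keeps every row from products (the left table); where category_id has no match in categories, the category columns become NULL. Walk through each product:
  - product 1 (Speaker): category_id=6 -> matches Sports
  - product 2 (Laptop): category_id=5 -> matches Toys
  - product 3 (Monitor): category_id=NULL, no match -> kept with NULL
  - product 4 (Webcam): category_id=4 -> matches Books
  - product 5 (Mouse): category_id=1 -> matches Kitchen
  - product 6 (Cable): category_id=5 -> matches Toys
  - product 7 (Printer): category_id=1 -> matches Kitchen
All 7 rows appear; 1 has NULL category.

SQL:
SELECT a.name, b.name AS category
FROM products a
LEFT JOIN categories b ON a.category_id = b.id

Result:
name    | category
--------+---------
Speaker | Sports  
Laptop  | Toys    
Monitor | NULL    
Webcam  | Books   
Mouse   | Kitchen 
Cable   | Toys    
Printer | Kitchen 


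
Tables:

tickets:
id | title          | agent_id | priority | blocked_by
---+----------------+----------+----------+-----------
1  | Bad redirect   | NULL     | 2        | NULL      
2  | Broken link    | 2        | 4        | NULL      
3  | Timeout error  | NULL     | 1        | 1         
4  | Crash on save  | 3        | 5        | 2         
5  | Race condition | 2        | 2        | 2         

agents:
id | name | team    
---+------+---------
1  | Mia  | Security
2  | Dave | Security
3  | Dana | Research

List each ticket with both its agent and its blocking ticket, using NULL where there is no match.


Two LEFT JOINs from the same base table tickets: one to agents via agent_id, one to tickets itself via blocked_by. Both are LEFT so every ticket is preserved.
Match against agents:
  - ticket 1 (Bad redirect): agent_id=NULL, no match -> kept with NULL
  - ticket 2 (Broken link): agent_id=2 -> matches Dave
  - ticket 3 (Timeout error): agent_id=NULL, no match -> kept with NULL
  - ticket 4 (Crash on save): agent_id=3 -> matches Dana
  - ticket 5 (Race condition): agent_id=2 -> matches Dave
Match against tickets (self):
  - ticket 1 (Bad redirect): blocked_by=NULL -> NULL
  - ticket 2 (Broken link): blocked_by=NULL -> NULL
  - ticket 3 (Timeout error): blocked_by=1 -> Bad redirect
  - ticket 4 (Crash on save): blocked_by=2 -> Broken link
  - ticket 5 (Race condition): blocked_by=2 -> Broken link

SQL:
SELECT a.title, b.name AS agent, c.title AS blocked_by
FROM tickets a
LEFT JOIN agents b ON a.agent_id = b.id
LEFT JOIN tickets c ON a.blocked_by = c.id

Result:
title          | agent | blocked_by  
---------------+-------+-------------
Bad redirect   | NULL  | NULL        
Broken link    | Dave  | NULL        
Timeout error  | NULL  | Bad redirect
Crash on save  | Dana  | Broken link 
Race condition | Dave  | Broken link 


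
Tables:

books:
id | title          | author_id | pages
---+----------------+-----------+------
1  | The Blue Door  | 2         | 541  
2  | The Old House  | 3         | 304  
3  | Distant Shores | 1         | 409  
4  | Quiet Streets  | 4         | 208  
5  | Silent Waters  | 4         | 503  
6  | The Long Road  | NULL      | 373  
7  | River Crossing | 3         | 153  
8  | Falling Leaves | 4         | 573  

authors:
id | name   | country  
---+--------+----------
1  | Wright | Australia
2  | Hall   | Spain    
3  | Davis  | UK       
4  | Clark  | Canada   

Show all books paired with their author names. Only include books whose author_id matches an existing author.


INNER JOIN keeps only books rows whose author_id matches an id in authors. Walk through each book:
  - book 1 (The Blue Door): author_id=2 -> matches Hall
  - book 2 (The Old House): author_id=3 -> matches Davis
  - book 3 (Distant Shores): author_id=1 -> matches Wright
  - book 4 (Quiet Streets): author_id=4 -> matches Clark
  - book 5 (Silent Waters): author_id=4 -> matches Clark
  - book 6 (The Long Road): author_id=NULL, no match -> dropped
  - book 7 (River Crossing): author_id=3 -> matches Davis
  - book 8 (Falling Leaves): author_id=4 -> matches Clark
So 1 of 8 rows is dropped.

SQL:
SELECT a.title, b.name AS author
FROM books a
INNER JOIN authors b ON a.author_id = b.id

Result:
title          | author
---------------+-------
The Blue Door  | Hall  
The Old House  | Davis 
Distant Shores | Wright
Quiet Streets  | Clark 
Silent Waters  | Clark 
River Crossing | Davis 
Falling Leaves | Clark 


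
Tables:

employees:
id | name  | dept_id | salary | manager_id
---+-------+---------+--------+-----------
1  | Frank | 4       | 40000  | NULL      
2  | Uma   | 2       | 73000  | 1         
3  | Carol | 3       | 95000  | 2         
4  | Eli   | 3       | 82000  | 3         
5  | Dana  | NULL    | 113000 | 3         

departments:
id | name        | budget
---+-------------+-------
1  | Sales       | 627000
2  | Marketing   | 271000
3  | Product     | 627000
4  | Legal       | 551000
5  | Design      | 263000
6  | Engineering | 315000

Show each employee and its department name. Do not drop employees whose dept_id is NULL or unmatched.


LEFT JOIN keeps every row from employees (the left table); where dept_id has no match in departments, the department columns become NULL. Walk through each employee:
  - employee 1 (Frank): dept_id=4 -> matches Legal
  - employee 2 (Uma): dept_id=2 -> matches Marketing
  - employee 3 (Carol): dept_id=3 -> matches Product
  - employee 4 (Eli): dept_id=3 -> matches Product
  - employee 5 (Dana): dept_id=NULL, no match -> kept with NULL
All 5 rows appear; 1 has NULL department.

SQL:
SELECT a.name, b.name AS department
FROM employees a
LEFT JOIN departments b ON a.dept_id = b.id

Result:
name  | department
------+-----------
Frank | Legal     
Uma   | Marketing 
Carol | Product   
Eli   | Product   
Dana  | NULL      


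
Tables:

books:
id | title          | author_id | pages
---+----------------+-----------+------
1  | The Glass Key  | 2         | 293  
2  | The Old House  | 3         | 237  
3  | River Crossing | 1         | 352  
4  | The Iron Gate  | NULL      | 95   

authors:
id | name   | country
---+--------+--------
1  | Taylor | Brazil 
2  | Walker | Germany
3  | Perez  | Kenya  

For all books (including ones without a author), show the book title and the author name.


LEFT JOIN keeps every row from books (the left table); where author_id has no match in authors, the author columns become NULL. Walk through each book:
  - book 1 (The Glass Key): author_id=2 -> matches Walker
  - book 2 (The Old House): author_id=3 -> matches Perez
  - book 3 (River Crossing): author_id=1 -> matches Taylor
  - book 4 (The Iron Gate): author_id=NULL, no match -> kept with NULL
All 4 rows appear; 1 has NULL author.

SQL:
SELECT a.title, b.name AS author
FROM books a
LEFT JOIN authors b ON a.author_id = b.id

Result:
title          | author
---------------+-------
The Glass Key  | Walker
The Old House  | Perez 
River Crossing | Taylor
The Iron Gate  | NULL  


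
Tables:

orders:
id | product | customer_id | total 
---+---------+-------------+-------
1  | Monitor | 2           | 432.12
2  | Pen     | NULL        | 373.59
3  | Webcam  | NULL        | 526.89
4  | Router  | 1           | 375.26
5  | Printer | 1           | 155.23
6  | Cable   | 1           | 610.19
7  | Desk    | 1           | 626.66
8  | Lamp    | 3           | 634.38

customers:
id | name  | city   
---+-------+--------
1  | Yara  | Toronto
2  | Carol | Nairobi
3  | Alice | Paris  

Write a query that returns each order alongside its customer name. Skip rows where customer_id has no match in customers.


INNER JOIN keeps only orders rows whose customer_id matches an id in customers. Walk through each order:
  - order 1 (Monitor): customer_id=2 -> matches Carol
  - order 2 (Pen): customer_id=NULL, no match -> dropped
  - order 3 (Webcam): customer_id=NULL, no match -> dropped
  - order 4 (Router): customer_id=1 -> matches Yara
  - order 5 (Printer): customer_id=1 -> matches Yara
  - order 6 (Cable): customer_id=1 -> matches Yara
  - order 7 (Desk): customer_id=1 -> matches Yara
  - order 8 (Lamp): customer_id=3 -> matches Alice
So 2 of 8 rows are dropped.

SQL:
SELECT a.product, b.name AS customer
FROM orders a
INNER JOIN customers b ON a.customer_id = b.id

Result:
product | customer
--------+---------
Monitor | Carol   
Router  | Yara    
Printer | Yara    
Cable   | Yara    
Desk    | Yara    
Lamp    | Alice   


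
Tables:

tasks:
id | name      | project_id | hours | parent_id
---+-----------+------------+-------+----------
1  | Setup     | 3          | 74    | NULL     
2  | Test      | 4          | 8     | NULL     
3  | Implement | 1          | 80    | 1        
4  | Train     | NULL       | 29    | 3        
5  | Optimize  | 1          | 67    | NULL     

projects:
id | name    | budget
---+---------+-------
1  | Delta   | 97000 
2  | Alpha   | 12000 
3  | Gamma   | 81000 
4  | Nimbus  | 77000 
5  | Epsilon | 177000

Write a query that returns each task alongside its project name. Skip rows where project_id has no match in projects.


INNER JOIN keeps only tasks rows whose project_id matches an id in projects. Walk through each task:
  - task 1 (Setup): project_id=3 -> matches Gamma
  - task 2 (Test): project_id=4 -> matches Nimbus
  - task 3 (Implement): project_id=1 -> matches Delta
  - task 4 (Train): project_id=NULL, no match -> dropped
  - task 5 (Optimize): project_id=1 -> matches Delta
So 1 of 5 rows is dropped.

SQL:
SELECT a.name, b.name AS project
FROM tasks a
INNER JOIN projects b ON a.project_id = b.id

Result:
name      | project
----------+--------
Setup     | Gamma  
Test      | Nimbus 
Implement | Delta  
Optimize  | Delta  


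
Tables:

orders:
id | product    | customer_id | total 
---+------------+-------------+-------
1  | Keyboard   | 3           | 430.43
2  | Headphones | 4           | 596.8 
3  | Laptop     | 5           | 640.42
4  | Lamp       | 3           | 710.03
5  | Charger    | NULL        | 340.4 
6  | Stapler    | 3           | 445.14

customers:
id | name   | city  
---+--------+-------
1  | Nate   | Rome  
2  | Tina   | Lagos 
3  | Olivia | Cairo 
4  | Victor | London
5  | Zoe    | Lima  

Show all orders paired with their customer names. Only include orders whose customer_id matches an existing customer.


INNER JOIN keeps only orders rows whose customer_id matches an id in customers. Walk through each order:
  - order 1 (Keyboard): customer_id=3 -> matches Olivia
  - order 2 (Headphones): customer_id=4 -> matches Victor
  - order 3 (Laptop): customer_id=5 -> matches Zoe
  - order 4 (Lamp): customer_id=3 -> matches Olivia
  - order 5 (Charger): customer_id=NULL, no match -> dropped
  - order 6 (Stapler): customer_id=3 -> matches Olivia
So 1 of 6 rows is dropped.

SQL:
SELECT a.product, b.name AS customer
FROM orders a
INNER JOIN customers b ON a.customer_id = b.id

Result:
product    | customer
-----------+---------
Keyboard   | Olivia  
Headphones | Victor  
Laptop     | Zoe     
Lamp       | Olivia  
Stapler    | Olivia  


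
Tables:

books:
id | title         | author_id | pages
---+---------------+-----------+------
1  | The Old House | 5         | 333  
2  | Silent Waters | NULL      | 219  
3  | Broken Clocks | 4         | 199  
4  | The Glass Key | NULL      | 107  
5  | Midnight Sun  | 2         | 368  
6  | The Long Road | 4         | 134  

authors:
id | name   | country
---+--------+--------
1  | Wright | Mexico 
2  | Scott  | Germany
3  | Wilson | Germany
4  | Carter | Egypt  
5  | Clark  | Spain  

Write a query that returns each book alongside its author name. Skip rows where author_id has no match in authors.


INNER JOIN keeps only books rows whose author_id matches an id in authors. Walk through each book:
  - book 1 (The Old House): author_id=5 -> matches Clark
  - book 2 (Silent Waters): author_id=NULL, no match -> dropped
  - book 3 (Broken Clocks): author_id=4 -> matches Carter
  - book 4 (The Glass Key): author_id=NULL, no match -> dropped
  - book 5 (Midnight Sun): author_id=2 -> matches Scott
  - book 6 (The Long Road): author_id=4 -> matches Carter
So 2 of 6 rows are dropped.

SQL:
SELECT a.title, b.name AS author
FROM books a
INNER JOIN authors b ON a.author_id = b.id

Result:
title         | author
--------------+-------
The Old House | Clark 
Broken Clocks | Carter
Midnight Sun  | Scott 
The Long Road | Carter


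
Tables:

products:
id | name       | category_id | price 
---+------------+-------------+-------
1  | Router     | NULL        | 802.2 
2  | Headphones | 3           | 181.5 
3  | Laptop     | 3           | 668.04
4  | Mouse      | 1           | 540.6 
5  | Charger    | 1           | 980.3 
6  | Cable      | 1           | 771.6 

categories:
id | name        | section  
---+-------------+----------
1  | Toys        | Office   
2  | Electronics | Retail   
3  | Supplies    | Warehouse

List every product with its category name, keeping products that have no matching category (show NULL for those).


LEFT JOIN keeps every row from products (the left table); where category_id has no match in categories, the category columns become NULL. Walk through each product:
  - product 1 (Router): category_id=NULL, no match -> kept with NULL
  - product 2 (Headphones): category_id=3 -> matches Supplies
  - product 3 (Laptop): category_id=3 -> matches Supplies
  - product 4 (Mouse): category_id=1 -> matches Toys
  - product 5 (Charger): category_id=1 -> matches Toys
  - product 6 (Cable): category_id=1 -> matches Toys
All 6 rows appear; 1 has NULL category.

SQL:
SELECT a.name, b.name AS category
FROM products a
LEFT JOIN categories b ON a.category_id = b.id

Result:
name       | category
-----------+---------
Router     | NULL    
Headphones | Supplies
Laptop     | Supplies
Mouse      | Toys    
Charger    | Toys    
Cable      | Toys    


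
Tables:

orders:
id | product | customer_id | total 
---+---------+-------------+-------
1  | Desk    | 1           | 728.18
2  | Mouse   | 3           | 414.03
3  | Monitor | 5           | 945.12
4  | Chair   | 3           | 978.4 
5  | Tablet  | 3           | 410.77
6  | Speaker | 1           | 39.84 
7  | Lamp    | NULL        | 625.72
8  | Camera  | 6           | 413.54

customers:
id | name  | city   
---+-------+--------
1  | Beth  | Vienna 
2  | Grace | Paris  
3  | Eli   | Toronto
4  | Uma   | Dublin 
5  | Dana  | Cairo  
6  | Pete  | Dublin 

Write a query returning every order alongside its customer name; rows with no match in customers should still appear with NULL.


LEFT JOIN keeps every row from orders (the left table); where customer_id has no match in customers, the customer columns become NULL. Walk through each order:
  - order 1 (Desk): customer_id=1 -> matches Beth
  - order 2 (Mouse): customer_id=3 -> matches Eli
  - order 3 (Monitor): customer_id=5 -> matches Dana
  - order 4 (Chair): customer_id=3 -> matches Eli
  - order 5 (Tablet): customer_id=3 -> matches Eli
  - order 6 (Speaker): customer_id=1 -> matches Beth
  - order 7 (Lamp): customer_id=NULL, no match -> kept with NULL
  - order 8 (Camera): customer_id=6 -> matches Pete
All 8 rows appear; 1 has NULL customer.

SQL:
SELECT a.product, b.name AS customer
FROM orders a
LEFT JOIN customers b ON a.customer_id = b.id

Result:
product | customer
--------+---------
Desk    | Beth    
Mouse   | Eli     
Monitor | Dana    
Chair   | Eli     
Tablet  | Eli     
Speaker | Beth    
Lamp    | NULL    
Camera  | Pete    


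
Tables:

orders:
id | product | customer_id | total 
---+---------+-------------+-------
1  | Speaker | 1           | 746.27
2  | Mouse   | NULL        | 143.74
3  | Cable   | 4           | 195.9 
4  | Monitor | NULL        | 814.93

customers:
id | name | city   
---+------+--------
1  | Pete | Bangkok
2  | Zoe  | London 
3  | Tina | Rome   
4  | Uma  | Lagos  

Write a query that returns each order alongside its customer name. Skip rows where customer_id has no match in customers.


INNER JOIN keeps only orders rows whose customer_id matches an id in customers. Walk through each order:
  - order 1 (Speaker): customer_id=1 -> matches Pete
  - order 2 (Mouse): customer_id=NULL, no match -> dropped
  - order 3 (Cable): customer_id=4 -> matches Uma
  - order 4 (Monitor): customer_id=NULL, no match -> dropped
So 2 of 4 rows are dropped.

SQL:
SELECT a.product, b.name AS customer
FROM orders a
INNER JOIN customers b ON a.customer_id = b.id

Result:
product | customer
--------+---------
Speaker | Pete    
Cable   | Uma     


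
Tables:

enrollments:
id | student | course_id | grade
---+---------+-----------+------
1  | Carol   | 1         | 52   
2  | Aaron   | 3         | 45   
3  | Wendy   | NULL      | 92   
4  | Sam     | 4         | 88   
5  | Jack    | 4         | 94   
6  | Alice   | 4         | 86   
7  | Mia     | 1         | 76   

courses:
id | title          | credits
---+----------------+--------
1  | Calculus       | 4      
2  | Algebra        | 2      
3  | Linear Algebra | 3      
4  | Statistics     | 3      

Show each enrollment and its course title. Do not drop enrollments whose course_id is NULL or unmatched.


LEFT JOIN keeps every row from enrollments (the left table); where course_id has no match in courses, the course columns become NULL. Walk through each enrollment:
  - enrollment 1 (Carol): course_id=1 -> matches Calculus
  - enrollment 2 (Aaron): course_id=3 -> matches Linear Algebra
  - enrollment 3 (Wendy): course_id=NULL, no match -> kept with NULL
  - enrollment 4 (Sam): course_id=4 -> matches Statistics
  - enrollment 5 (Jack): course_id=4 -> matches Statistics
  - enrollment 6 (Alice): course_id=4 -> matches Statistics
  - enrollment 7 (Mia): course_id=1 -> matches Calculus
All 7 rows appear; 1 has NULL course.

SQL:
SELECT a.student, b.title AS course
FROM enrollments a
LEFT JOIN courses b ON a.course_id = b.id

Result:
student | course        
--------+---------------
Carol   | Calculus      
Aaron   | Linear Algebra
Wendy   | NULL          
Sam     | Statistics    
Jack    | Statistics    
Alice   | Statistics    
Mia     | Calculus      


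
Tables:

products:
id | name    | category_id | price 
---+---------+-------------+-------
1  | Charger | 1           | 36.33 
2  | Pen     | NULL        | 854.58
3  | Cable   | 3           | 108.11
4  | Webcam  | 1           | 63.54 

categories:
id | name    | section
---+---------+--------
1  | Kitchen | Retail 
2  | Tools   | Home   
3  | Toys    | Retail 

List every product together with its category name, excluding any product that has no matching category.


INNER JOIN keeps only products rows whose category_id matches an id in categories. Walk through each product:
  - product 1 (Charger): category_id=1 -> matches Kitchen
  - product 2 (Pen): category_id=NULL, no match -> dropped
  - product 3 (Cable): category_id=3 -> matches Toys
  - product 4 (Webcam): category_id=1 -> matches Kitchen
So 1 of 4 rows is dropped.

SQL:
SELECT a.name, b.name AS category
FROM products a
INNER JOIN categories b ON a.category_id = b.id

Result:
name    | category
--------+---------
Charger | Kitchen 
Cable   | Toys    
Webcam  | Kitchen 


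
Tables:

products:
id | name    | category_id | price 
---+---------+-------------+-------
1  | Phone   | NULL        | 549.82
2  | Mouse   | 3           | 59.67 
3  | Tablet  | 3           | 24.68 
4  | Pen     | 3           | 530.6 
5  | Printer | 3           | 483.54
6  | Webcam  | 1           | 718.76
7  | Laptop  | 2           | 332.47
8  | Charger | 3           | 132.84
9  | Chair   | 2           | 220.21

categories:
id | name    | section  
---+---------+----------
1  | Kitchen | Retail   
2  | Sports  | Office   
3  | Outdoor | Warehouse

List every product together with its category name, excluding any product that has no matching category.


INNER JOIN keeps only products rows whose category_id matches an id in categories. Walk through each product:
  - product 1 (Phone): category_id=NULL, no match -> dropped
  - product 2 (Mouse): category_id=3 -> matches Outdoor
  - product 3 (Tablet): category_id=3 -> matches Outdoor
  - product 4 (Pen): category_id=3 -> matches Outdoor
  - product 5 (Printer): category_id=3 -> matches Outdoor
  - product 6 (Webcam): category_id=1 -> matches Kitchen
  - product 7 (Laptop): category_id=2 -> matches Sports
  - product 8 (Charger): category_id=3 -> matches Outdoor
  - product 9 (Chair): category_id=2 -> matches Sports
So 1 of 9 rows is dropped.

SQL:
SELECT a.name, b.name AS category
FROM products a
INNER JOIN categories b ON a.category_id = b.id

Result:
name    | category
--------+---------
Mouse   | Outdoor 
Tablet  | Outdoor 
Pen     | Outdoor 
Printer | Outdoor 
Webcam  | Kitchen 
Laptop  | Sports  
Charger | Outdoor 
Chair   | Sports  


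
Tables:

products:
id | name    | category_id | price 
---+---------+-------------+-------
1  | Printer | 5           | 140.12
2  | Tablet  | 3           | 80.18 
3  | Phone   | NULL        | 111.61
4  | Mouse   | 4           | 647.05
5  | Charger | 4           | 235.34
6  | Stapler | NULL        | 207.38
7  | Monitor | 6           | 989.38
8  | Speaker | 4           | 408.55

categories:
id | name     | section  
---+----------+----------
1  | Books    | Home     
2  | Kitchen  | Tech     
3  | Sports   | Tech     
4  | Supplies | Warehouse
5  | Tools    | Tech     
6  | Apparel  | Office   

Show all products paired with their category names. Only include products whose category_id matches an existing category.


INNER JOIN keeps only products rows whose category_id matches an id in categories. Walk through each product:
  - product 1 (Printer): category_id=5 -> matches Tools
  - product 2 (Tablet): category_id=3 -> matches Sports
  - product 3 (Phone): category_id=NULL, no match -> dropped
  - product 4 (Mouse): category_id=4 -> matches Supplies
  - product 5 (Charger): category_id=4 -> matches Supplies
  - product 6 (Stapler): category_id=NULL, no match -> dropped
  - product 7 (Monitor): category_id=6 -> matches Apparel
  - product 8 (Speaker): category_id=4 -> matches Supplies
So 2 of 8 rows are dropped.

SQL:
SELECT a.name, b.name AS category
FROM products a
INNER JOIN categories b ON a.category_id = b.id

Result:
name    | category
--------+---------
Printer | Tools   
Tablet  | Sports  
Mouse   | Supplies
Charger | Supplies
Monitor | Apparel 
Speaker | Supplies


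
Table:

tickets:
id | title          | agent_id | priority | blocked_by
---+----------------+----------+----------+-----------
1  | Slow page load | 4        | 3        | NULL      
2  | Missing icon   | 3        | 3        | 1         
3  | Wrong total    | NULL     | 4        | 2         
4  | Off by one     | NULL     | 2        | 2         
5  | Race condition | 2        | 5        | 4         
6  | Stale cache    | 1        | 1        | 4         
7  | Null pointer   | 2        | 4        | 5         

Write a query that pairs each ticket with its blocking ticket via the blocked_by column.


This is a self-join: tickets is joined to a second copy of itself, matching each row's blocked_by to another row's id. Use LEFT JOIN so rows with blocked_by=NULL are kept.
  - ticket 1 (Slow page load): blocked_by=NULL -> NULL
  - ticket 2 (Missing icon): blocked_by=1 -> Slow page load
  - ticket 3 (Wrong total): blocked_by=2 -> Missing icon
  - ticket 4 (Off by one): blocked_by=2 -> Missing icon
  - ticket 5 (Race condition): blocked_by=4 -> Off by one
  - ticket 6 (Stale cache): blocked_by=4 -> Off by one
  - ticket 7 (Null pointer): blocked_by=5 -> Race condition

SQL:
SELECT a.title AS item, b.title AS blocked_by
FROM tickets a
LEFT JOIN tickets b ON a.blocked_by = b.id

Result:
item           | blocked_by    
---------------+---------------
Slow page load | NULL          
Missing icon   | Slow page load
Wrong total    | Missing icon  
Off by one     | Missing icon  
Race condition | Off by one    
Stale cache    | Off by one    
Null pointer   | Race condition


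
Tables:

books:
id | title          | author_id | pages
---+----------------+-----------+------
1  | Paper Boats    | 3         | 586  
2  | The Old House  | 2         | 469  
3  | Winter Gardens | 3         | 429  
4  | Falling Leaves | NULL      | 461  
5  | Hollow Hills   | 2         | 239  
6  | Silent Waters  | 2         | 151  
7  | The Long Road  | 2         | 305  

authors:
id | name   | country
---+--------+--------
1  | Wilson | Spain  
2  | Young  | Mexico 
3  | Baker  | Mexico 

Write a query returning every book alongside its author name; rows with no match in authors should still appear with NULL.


LEFT JOIN keeps every row from books (the left table); where author_id has no match in authors, the author columns become NULL. Walk through each book:
  - book 1 (Paper Boats): author_id=3 -> matches Baker
  - book 2 (The Old House): author_id=2 -> matches Young
  - book 3 (Winter Gardens): author_id=3 -> matches Baker
  - book 4 (Falling Leaves): author_id=NULL, no match -> kept with NULL
  - book 5 (Hollow Hills): author_id=2 -> matches Young
  - book 6 (Silent Waters): author_id=2 -> matches Young
  - book 7 (The Long Road): author_id=2 -> matches Young
All 7 rows appear; 1 has NULL author.

SQL:
SELECT a.title, b.name AS author
FROM books a
LEFT JOIN authors b ON a.author_id = b.id

Result:
title          | author
---------------+-------
Paper Boats    | Baker 
The Old House  | Young 
Winter Gardens | Baker 
Falling Leaves | NULL  
Hollow Hills   | Young 
Silent Waters  | Young 
The Long Road  | Young 


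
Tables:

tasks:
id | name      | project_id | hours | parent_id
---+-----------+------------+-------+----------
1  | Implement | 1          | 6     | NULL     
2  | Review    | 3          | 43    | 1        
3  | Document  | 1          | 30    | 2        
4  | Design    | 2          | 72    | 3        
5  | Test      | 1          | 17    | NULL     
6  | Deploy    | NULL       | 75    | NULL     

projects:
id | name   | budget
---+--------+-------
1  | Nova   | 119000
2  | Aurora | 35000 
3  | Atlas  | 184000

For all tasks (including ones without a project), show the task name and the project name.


LEFT JOIN keeps every row from tasks (the left table); where project_id has no match in projects, the project columns become NULL. Walk through each task:
  - task 1 (Implement): project_id=1 -> matches Nova
  - task 2 (Review): project_id=3 -> matches Atlas
  - task 3 (Document): project_id=1 -> matches Nova
  - task 4 (Design): project_id=2 -> matches Aurora
  - task 5 (Test): project_id=1 -> matches Nova
  - task 6 (Deploy): project_id=NULL, no match -> kept with NULL
All 6 rows appear; 1 has NULL project.

SQL:
SELECT a.name, b.name AS project
FROM tasks a
LEFT JOIN projects b ON a.project_id = b.id

Result:
name      | project
----------+--------
Implement | Nova   
Review    | Atlas  
Document  | Nova   
Design    | Aurora 
Test      | Nova   
Deploy    | NULL   


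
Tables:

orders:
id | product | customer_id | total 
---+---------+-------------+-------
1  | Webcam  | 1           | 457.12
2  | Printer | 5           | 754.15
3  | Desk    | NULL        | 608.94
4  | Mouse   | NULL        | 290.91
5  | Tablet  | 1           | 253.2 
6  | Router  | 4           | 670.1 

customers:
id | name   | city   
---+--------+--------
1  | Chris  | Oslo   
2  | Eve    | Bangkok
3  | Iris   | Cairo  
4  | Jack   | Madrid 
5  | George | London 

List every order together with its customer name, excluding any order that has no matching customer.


INNER JOIN keeps only orders rows whose customer_id matches an id in customers. Walk through each order:
  - order 1 (Webcam): customer_id=1 -> matches Chris
  - order 2 (Printer): customer_id=5 -> matches George
  - order 3 (Desk): customer_id=NULL, no match -> dropped
  - order 4 (Mouse): customer_id=NULL, no match -> dropped
  - order 5 (Tablet): customer_id=1 -> matches Chris
  - order 6 (Router): customer_id=4 -> matches Jack
So 2 of 6 rows are dropped.

SQL:
SELECT a.product, b.name AS customer
FROM orders a
INNER JOIN customers b ON a.customer_id = b.id

Result:
product | customer
--------+---------
Webcam  | Chris   
Printer | George  
Tablet  | Chris   
Router  | Jack    


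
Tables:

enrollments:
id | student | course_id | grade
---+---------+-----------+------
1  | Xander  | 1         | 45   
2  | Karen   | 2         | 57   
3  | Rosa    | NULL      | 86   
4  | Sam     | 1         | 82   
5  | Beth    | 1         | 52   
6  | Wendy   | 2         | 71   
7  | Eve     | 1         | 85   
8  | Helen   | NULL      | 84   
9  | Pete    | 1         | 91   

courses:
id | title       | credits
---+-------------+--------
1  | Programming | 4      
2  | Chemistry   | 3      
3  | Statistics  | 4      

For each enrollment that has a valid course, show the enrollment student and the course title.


INNER JOIN keeps only enrollments rows whose course_id matches an id in courses. Walk through each enrollment:
  - enrollment 1 (Xander): course_id=1 -> matches Programming
  - enrollment 2 (Karen): course_id=2 -> matches Chemistry
  - enrollment 3 (Rosa): course_id=NULL, no match -> dropped
  - enrollment 4 (Sam): course_id=1 -> matches Programming
  - enrollment 5 (Beth): course_id=1 -> matches Programming
  - enrollment 6 (Wendy): course_id=2 -> matches Chemistry
  - enrollment 7 (Eve): course_id=1 -> matches Programming
  - enrollment 8 (Helen): course_id=NULL, no match -> dropped
  - enrollment 9 (Pete): course_id=1 -> matches Programming
So 2 of 9 rows are dropped.

SQL:
SELECT a.student, b.title AS course
FROM enrollments a
INNER JOIN courses b ON a.course_id = b.id

Result:
student | course     
--------+------------
Xander  | Programming
Karen   | Chemistry  
Sam     | Programming
Beth    | Programming
Wendy   | Chemistry  
Eve     | Programming
Pete    | Programming


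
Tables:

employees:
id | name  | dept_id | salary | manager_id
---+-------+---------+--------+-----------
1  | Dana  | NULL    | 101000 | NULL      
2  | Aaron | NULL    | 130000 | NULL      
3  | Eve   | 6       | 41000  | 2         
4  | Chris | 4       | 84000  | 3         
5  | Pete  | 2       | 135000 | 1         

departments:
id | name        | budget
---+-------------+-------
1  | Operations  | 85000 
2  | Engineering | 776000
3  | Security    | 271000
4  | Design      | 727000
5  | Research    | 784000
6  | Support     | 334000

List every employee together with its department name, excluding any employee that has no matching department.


INNER JOIN keeps only employees rows whose dept_id matches an id in departments. Walk through each employee:
  - employee 1 (Dana): dept_id=NULL, no match -> dropped
  - employee 2 (Aaron): dept_id=NULL, no match -> dropped
  - employee 3 (Eve): dept_id=6 -> matches Support
  - employee 4 (Chris): dept_id=4 -> matches Design
  - employee 5 (Pete): dept_id=2 -> matches Engineering
So 2 of 5 rows are dropped.

SQL:
SELECT a.name, b.name AS department
FROM employees a
INNER JOIN departments b ON a.dept_id = b.id

Result:
name  | department 
------+------------
Eve   | Support    
Chris | Design     
Pete  | Engineering


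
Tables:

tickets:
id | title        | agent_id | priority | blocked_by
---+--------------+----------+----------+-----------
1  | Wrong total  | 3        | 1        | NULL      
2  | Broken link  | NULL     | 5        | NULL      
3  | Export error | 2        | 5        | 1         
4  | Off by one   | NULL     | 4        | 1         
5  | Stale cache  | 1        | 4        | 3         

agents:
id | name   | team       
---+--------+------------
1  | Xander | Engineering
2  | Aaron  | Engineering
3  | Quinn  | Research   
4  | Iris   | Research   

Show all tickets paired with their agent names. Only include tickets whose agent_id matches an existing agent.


INNER JOIN keeps only tickets rows whose agent_id matches an id in agents. Walk through each ticket:
  - ticket 1 (Wrong total): agent_id=3 -> matches Quinn
  - ticket 2 (Broken link): agent_id=NULL, no match -> dropped
  - ticket 3 (Export error): agent_id=2 -> matches Aaron
  - ticket 4 (Off by one): agent_id=NULL, no match -> dropped
  - ticket 5 (Stale cache): agent_id=1 -> matches Xander
So 2 of 5 rows are dropped.

SQL:
SELECT a.title, b.name AS agent
FROM tickets a
INNER JOIN agents b ON a.agent_id = b.id

Result:
title        | agent 
-------------+-------
Wrong total  | Quinn 
Export error | Aaron 
Stale cache  | Xander


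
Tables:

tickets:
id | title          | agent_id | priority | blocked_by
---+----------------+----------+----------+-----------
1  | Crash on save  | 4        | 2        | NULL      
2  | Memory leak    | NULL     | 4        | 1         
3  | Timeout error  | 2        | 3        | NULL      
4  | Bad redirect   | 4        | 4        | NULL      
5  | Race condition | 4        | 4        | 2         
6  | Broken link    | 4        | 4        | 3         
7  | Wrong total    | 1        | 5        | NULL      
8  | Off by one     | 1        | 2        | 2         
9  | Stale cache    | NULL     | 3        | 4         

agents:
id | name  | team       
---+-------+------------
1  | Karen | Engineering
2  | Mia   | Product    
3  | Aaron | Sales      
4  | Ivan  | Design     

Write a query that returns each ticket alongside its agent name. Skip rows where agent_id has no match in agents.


INNER JOIN keeps only tickets rows whose agent_id matches an id in agents. Walk through each ticket:
  - ticket 1 (Crash on save): agent_id=4 -> matches Ivan
  - ticket 2 (Memory leak): agent_id=NULL, no match -> dropped
  - ticket 3 (Timeout error): agent_id=2 -> matches Mia
  - ticket 4 (Bad redirect): agent_id=4 -> matches Ivan
  - ticket 5 (Race condition): agent_id=4 -> matches Ivan
  - ticket 6 (Broken link): agent_id=4 -> matches Ivan
  - ticket 7 (Wrong total): agent_id=1 -> matches Karen
  - ticket 8 (Off by one): agent_id=1 -> matches Karen
  - ticket 9 (Stale cache): agent_id=NULL, no match -> dropped
So 2 of 9 rows are dropped.

SQL:
SELECT a.title, b.name AS agent
FROM tickets a
INNER JOIN agents b ON a.agent_id = b.id

Result:
title          | agent
---------------+------
Crash on save  | Ivan 
Timeout error  | Mia  
Bad redirect   | Ivan 
Race condition | Ivan 
Broken link    | Ivan 
Wrong total    | Karen
Off by one     | Karen


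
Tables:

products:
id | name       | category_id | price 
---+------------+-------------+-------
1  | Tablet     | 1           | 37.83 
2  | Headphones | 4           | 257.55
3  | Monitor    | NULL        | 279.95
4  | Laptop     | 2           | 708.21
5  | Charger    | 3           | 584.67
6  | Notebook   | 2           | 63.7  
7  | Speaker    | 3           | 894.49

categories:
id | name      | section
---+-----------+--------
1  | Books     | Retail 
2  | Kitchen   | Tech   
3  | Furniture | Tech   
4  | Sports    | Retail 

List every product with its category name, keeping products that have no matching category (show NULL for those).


LEFT JOIN keeps every row from products (the left table); where category_id has no match in categories, the category columns become NULL. Walk through each product:
  - product 1 (Tablet): category_id=1 -> matches Books
  - product 2 (Headphones): category_id=4 -> matches Sports
  - product 3 (Monitor): category_id=NULL, no match -> kept with NULL
  - product 4 (Laptop): category_id=2 -> matches Kitchen
  - product 5 (Charger): category_id=3 -> matches Furniture
  - product 6 (Notebook): category_id=2 -> matches Kitchen
  - product 7 (Speaker): category_id=3 -> matches Furniture
All 7 rows appear; 1 has NULL category.

SQL:
SELECT a.name, b.name AS category
FROM products a
LEFT JOIN categories b ON a.category_id = b.id

Result:
name       | category 
-----------+----------
Tablet     | Books    
Headphones | Sports   
Monitor    | NULL     
Laptop     | Kitchen  
Charger    | Furniture
Notebook   | Kitchen  
Speaker    | Furniture


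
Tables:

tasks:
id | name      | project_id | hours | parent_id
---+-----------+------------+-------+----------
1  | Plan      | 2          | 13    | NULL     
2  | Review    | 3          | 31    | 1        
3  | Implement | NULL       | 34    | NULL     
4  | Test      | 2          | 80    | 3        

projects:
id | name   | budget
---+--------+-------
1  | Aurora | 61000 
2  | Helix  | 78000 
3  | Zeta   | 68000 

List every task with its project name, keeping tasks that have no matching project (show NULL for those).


LEFT JOIN keeps every row from tasks (the left table); where project_id has no match in projects, the project columns become NULL. Walk through each task:
  - task 1 (Plan): project_id=2 -> matches Helix
  - task 2 (Review): project_id=3 -> matches Zeta
  - task 3 (Implement): project_id=NULL, no match -> kept with NULL
  - task 4 (Test): project_id=2 -> matches Helix
All 4 rows appear; 1 has NULL project.

SQL:
SELECT a.name, b.name AS project
FROM tasks a
LEFT JOIN projects b ON a.project_id = b.id

Result:
name      | project
----------+--------
Plan      | Helix  
Review    | Zeta   
Implement | NULL   
Test      | Helix  
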